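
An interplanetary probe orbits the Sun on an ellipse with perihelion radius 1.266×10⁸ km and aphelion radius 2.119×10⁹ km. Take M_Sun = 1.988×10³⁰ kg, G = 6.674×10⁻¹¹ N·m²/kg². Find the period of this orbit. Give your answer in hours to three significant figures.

μ = GM = 6.674×10⁻¹¹ × 1.988×10³⁰ = 1.327×10²⁰ m³/s².
Semi-major axis a = (r_p + r_a)/2 = (1.2660×10⁸ + 2.1190×10⁹)/2 = 1.1228×10⁹ km = 1.123×10¹² m.
By Kepler's third law T = 2π√(a³/μ) = 2π × 1.033×10⁸ = 6.490×10⁸ s.
= 1.803×10⁵ hours.

T ≈ 180000 hours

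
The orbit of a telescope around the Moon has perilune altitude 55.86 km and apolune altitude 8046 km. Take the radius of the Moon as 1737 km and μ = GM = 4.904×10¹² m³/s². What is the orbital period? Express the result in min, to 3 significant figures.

r_p = 1737 + 55.86 = 1792.9 km = 1.7929×10⁶ m.
r_a = 1737 + 8046 = 9783.0 km = 9.7830×10⁶ m.
Semi-major axis a = (r_p + r_a)/2 = (1792.9 + 9783.0)/2 = 5787.9 km = 5.788×10⁶ m.
By Kepler's third law T = 2π√(a³/μ) = 2π × 6.288×10³ = 3.951×10⁴ s.
= 658.5 min.

T ≈ 658 min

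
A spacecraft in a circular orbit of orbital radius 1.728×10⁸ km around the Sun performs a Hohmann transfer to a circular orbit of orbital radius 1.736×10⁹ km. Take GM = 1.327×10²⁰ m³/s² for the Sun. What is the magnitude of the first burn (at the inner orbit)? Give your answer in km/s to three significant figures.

r₁ = 1.728×10⁸ km = 1.728×10¹¹ m.
r₂ = 1.736×10⁹ km = 1.736×10¹² m.
Transfer ellipse a_t = (r₁ + r₂)/2 = 9.544×10¹¹ m.
At r₁: circular v_c1 = √(μ/r₁) = 27710 m/s; transfer-perihelion v_p = √[μ(2/r₁ − 1/a_t)] = 37370 m/s.
Δv₁ = v_p − v_c1 = 9663 m/s.
= 9.663 km/s.

Δv ≈ 9.66 km/s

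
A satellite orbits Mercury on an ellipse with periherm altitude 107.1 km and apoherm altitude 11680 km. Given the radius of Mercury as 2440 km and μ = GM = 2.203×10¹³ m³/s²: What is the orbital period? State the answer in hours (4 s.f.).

r_p = 2440 + 107.1 = 2547.1 km = 2.5471×10⁶ m.
r_a = 2440 + 11680 = 14120 km = 1.4120×10⁷ m.
Semi-major axis a = (r_p + r_a)/2 = (2547.1 + 14120)/2 = 8333.5 km = 8.334×10⁶ m.
By Kepler's third law T = 2π√(a³/μ) = 2π × 5.126×10³ = 3.220×10⁴ s.
= 8.946 hours.

T ≈ 8.946 hours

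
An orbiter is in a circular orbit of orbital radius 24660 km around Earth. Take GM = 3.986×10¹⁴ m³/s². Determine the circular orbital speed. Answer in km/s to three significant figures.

r = 24660 km = 2.466×10⁷ m.
For a circular orbit v = √(μ/r) = √(3.986×10¹⁴ / 2.466×10⁷) = √(1.616×10⁷) = 4020 m/s.
That is 4.020 km/s.

v ≈ 4.02 km/s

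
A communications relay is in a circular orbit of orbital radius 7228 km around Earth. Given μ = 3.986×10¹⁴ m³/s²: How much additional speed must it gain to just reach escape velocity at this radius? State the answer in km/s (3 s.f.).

Δv ≈ 3.08 km/s

r = 7228 km = 7.228×10⁶ m.
Circular speed v_c = √(μ/r) = 7426 m/s.
Escape speed v_esc = √(2μ/r) = √2 × v_c = 10500 m/s.
Δv = v_esc − v_c = 3076 m/s = 3.076 km/s.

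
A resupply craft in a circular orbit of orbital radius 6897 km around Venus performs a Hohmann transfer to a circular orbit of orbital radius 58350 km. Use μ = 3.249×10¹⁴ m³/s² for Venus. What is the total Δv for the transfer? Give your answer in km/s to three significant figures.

r₁ = 6897 km = 6.897×10⁶ m.
r₂ = 58350 km = 5.835×10⁷ m.
Transfer ellipse a_t = (r₁ + r₂)/2 = 3.262×10⁷ m.
At r₁: circular v_c1 = √(μ/r₁) = 6863 m/s; transfer-periapsis v_p = √[μ(2/r₁ − 1/a_t)] = 9179 m/s.
Δv₁ = v_p − v_c1 = 2316 m/s.
At r₂: circular v_c2 = √(μ/r₂) = 2360 m/s; transfer-apoapsis v_a = √[μ(2/r₂ − 1/a_t)] = 1085 m/s.
Δv₂ = v_c2 − v_a = 1275 m/s.
Total Δv = Δv₁ + Δv₂ = 3590 m/s = 3.590 km/s.

Δv_total ≈ 3.59 km/s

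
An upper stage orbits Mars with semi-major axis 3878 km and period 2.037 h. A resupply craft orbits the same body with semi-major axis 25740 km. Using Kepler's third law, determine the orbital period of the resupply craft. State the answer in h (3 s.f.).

T₂ ≈ 34.8 h

Kepler's third law: T² ∝ a³, so T₂ = T₁ (a₂/a₁)^(3/2).
a₂/a₁ = 6.637, (a₂/a₁)^(3/2) = 17.10.
T₂ = 2.037 × 17.10 = 34.83 h.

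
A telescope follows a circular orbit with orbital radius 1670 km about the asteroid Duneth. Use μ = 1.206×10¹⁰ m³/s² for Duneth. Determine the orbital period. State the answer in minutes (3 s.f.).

r = 1670 km = 1.670×10⁶ m.
Kepler's third law: T = 2π√(r³/μ) = 2π√((1.670×10⁶)³ / 1.206×10¹⁰).
r³/μ = 3.862×10⁸ s², so T = 2π × 1.965×10⁴ = 1.235×10⁵ s.
Converting: 1.235×10⁵ s ÷ 60.00 = 2058 minutes.

T ≈ 2060 minutes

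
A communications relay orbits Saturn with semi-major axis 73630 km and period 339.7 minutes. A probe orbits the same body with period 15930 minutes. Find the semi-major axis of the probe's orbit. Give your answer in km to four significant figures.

a₂ ≈ 9.575×10⁵ km

Kepler's third law: a³ ∝ T², so a₂ = a₁ (T₂/T₁)^(2/3).
T₂/T₁ = 46.89, (T₂/T₁)^(2/3) = 13.00.
a₂ = 73630 × 13.00 = 9.575×10⁵ km.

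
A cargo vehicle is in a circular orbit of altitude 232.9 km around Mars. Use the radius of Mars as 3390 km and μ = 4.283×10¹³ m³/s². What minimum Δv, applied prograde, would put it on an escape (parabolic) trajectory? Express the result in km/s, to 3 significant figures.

Δv ≈ 1.42 km/s

r = 3390 + 232.9 = 3622.9 km = 3.6229×10⁶ m.
Circular speed v_c = √(μ/r) = 3438 m/s.
Escape speed v_esc = √(2μ/r) = √2 × v_c = 4863 m/s.
Δv = v_esc − v_c = 1424 m/s = 1.424 km/s.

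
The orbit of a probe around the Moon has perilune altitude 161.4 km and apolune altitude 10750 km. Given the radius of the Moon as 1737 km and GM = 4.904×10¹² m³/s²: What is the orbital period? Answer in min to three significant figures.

r_p = 1737 + 161.4 = 1898.4 km = 1.8984×10⁶ m.
r_a = 1737 + 10750 = 12487 km = 1.2487×10⁷ m.
Semi-major axis a = (r_p + r_a)/2 = (1898.4 + 12487)/2 = 7192.7 km = 7.193×10⁶ m.
By Kepler's third law T = 2π√(a³/μ) = 2π × 8.711×10³ = 5.473×10⁴ s.
= 912.2 min.

T ≈ 912 min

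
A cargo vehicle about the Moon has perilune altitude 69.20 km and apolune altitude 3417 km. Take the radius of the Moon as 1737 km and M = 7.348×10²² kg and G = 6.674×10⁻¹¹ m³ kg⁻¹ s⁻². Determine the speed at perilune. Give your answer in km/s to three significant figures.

v ≈ 2.01 km/s

μ = GM = 6.674×10⁻¹¹ × 7.348×10²² = 4.904×10¹² m³/s².
r_p = 1737 + 69.20 = 1806.2 km = 1.8062×10⁶ m.
r_a = 1737 + 3417 = 5154.0 km = 5.1540×10⁶ m.
Semi-major axis a = (r_p + r_a)/2 = 3480.1 km = 3.480×10⁶ m.
Vis-viva: v² = μ(2/r − 1/a) = 4.904×10¹² × (1.107×10⁻⁶ − 2.873×10⁻⁷) = 4.021×10⁶ m²/s².
v = 2005 m/s = 2.005 km/s.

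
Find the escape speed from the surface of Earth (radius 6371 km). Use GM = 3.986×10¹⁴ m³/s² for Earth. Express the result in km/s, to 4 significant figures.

r = R = 6.371×10⁶ m.
Escape speed v_esc = √(2μ/r) = √(2 × 3.986×10¹⁴ / 6.371×10⁶) = √(1.251×10⁸) = 11190 m/s.
= 11.19 km/s.

v_esc ≈ 11.19 km/s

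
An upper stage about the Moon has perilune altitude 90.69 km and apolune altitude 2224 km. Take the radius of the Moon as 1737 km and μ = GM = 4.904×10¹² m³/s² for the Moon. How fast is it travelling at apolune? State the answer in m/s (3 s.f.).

v ≈ 884 m/s

r_p = 1737 + 90.69 = 1827.7 km = 1.8277×10⁶ m.
r_a = 1737 + 2224 = 3961.0 km = 3.9610×10⁶ m.
Semi-major axis a = (r_p + r_a)/2 = 2894.3 km = 2.894×10⁶ m.
Vis-viva: v² = μ(2/r − 1/a) = 4.904×10¹² × (5.049×10⁻⁷ − 3.455×10⁻⁷) = 7.818×10⁵ m²/s².
v = 884.2 m/s.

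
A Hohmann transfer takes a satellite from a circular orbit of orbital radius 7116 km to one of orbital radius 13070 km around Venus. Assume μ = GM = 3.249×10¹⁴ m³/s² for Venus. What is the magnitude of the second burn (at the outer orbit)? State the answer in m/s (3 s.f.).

r₁ = 7116 km = 7.116×10⁶ m.
r₂ = 13070 km = 1.307×10⁷ m.
Transfer ellipse a_t = (r₁ + r₂)/2 = 1.009×10⁷ m.
At r₁: circular v_c1 = √(μ/r₁) = 6757 m/s; transfer-periapsis v_p = √[μ(2/r₁ − 1/a_t)] = 7689 m/s.
At r₂: circular v_c2 = √(μ/r₂) = 4986 m/s; transfer-apoapsis v_a = √[μ(2/r₂ − 1/a_t)] = 4186 m/s.
Δv₂ = v_c2 − v_a = 799.4 m/s.

Δv ≈ 799 m/s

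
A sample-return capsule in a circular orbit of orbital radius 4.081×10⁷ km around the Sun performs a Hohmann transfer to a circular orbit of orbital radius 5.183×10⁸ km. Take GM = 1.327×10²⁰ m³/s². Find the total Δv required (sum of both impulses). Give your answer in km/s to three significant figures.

Δv_total ≈ 30.5 km/s

r₁ = 4.081×10⁷ km = 4.081×10¹⁰ m.
r₂ = 5.183×10⁸ km = 5.183×10¹¹ m.
Transfer ellipse a_t = (r₁ + r₂)/2 = 2.796×10¹¹ m.
At r₁: circular v_c1 = √(μ/r₁) = 57020 m/s; transfer-perihelion v_p = √[μ(2/r₁ − 1/a_t)] = 77640 m/s.
Δv₁ = v_p − v_c1 = 20620 m/s.
At r₂: circular v_c2 = √(μ/r₂) = 16000 m/s; transfer-aphelion v_a = √[μ(2/r₂ − 1/a_t)] = 6114 m/s.
Δv₂ = v_c2 − v_a = 9887 m/s.
Total Δv = Δv₁ + Δv₂ = 30510 m/s = 30.51 km/s.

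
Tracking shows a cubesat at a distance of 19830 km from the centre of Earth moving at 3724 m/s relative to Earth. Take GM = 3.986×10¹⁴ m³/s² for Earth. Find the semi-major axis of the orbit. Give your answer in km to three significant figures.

r = 1.983×10⁷ m.
Specific orbital energy ε = v²/2 − μ/r = (3724)²/2 − 3.986×10¹⁴/1.983×10⁷ = -1.317×10⁷ J/kg.
Since ε = −μ/(2a), a = −μ/(2ε) = 1.514×10⁷ m = 15137 km.

a ≈ 15100 km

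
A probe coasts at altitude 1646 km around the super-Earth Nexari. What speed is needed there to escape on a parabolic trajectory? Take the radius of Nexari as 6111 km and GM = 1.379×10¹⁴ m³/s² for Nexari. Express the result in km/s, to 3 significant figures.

r = 6111 + 1646 = 7757.0 km = 7.7570×10⁶ m.
Escape speed v_esc = √(2μ/r) = √(2 × 1.379×10¹⁴ / 7.757×10⁶) = √(3.555×10⁷) = 5963 m/s.
= 5.963 km/s.

v_esc ≈ 5.96 km/s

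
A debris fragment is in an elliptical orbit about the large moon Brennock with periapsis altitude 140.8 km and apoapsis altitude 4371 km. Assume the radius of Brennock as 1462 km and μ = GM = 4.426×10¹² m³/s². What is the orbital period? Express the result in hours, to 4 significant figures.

r_p = 1462 + 140.8 = 1602.8 km = 1.6028×10⁶ m.
r_a = 1462 + 4371 = 5833.0 km = 5.8330×10⁶ m.
Semi-major axis a = (r_p + r_a)/2 = (1602.8 + 5833.0)/2 = 3717.9 km = 3.718×10⁶ m.
By Kepler's third law T = 2π√(a³/μ) = 2π × 3.408×10³ = 2.141×10⁴ s.
= 5.947 hours.

T ≈ 5.947 hours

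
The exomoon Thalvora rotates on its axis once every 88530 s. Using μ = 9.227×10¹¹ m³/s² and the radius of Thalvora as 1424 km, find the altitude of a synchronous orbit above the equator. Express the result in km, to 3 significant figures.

A synchronous orbit has period T, so by Kepler's third law a = (μT²/4π²)^(1/3).
μT²/4π² = 9.227×10¹¹ × (8.853×10⁴)² / 39.48 = 1.832×10²⁰ m³.
a = 5.679×10⁶ m = 5679.3 km.
Altitude h = a − R = 5679.3 − 1424 = 4255.3 km.

h_sync ≈ 4260 km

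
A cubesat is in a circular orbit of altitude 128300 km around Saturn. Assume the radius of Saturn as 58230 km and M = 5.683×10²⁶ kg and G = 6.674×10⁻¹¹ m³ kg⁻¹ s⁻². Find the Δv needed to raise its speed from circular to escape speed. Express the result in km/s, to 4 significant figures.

μ = GM = 6.674×10⁻¹¹ × 5.683×10²⁶ = 3.793×10¹⁶ m³/s².
r = 58230 + 128300 = 186530 km = 1.8653×10⁸ m.
Circular speed v_c = √(μ/r) = 14260 m/s.
Escape speed v_esc = √(2μ/r) = √2 × v_c = 20170 m/s.
Δv = v_esc − v_c = 5907 m/s = 5.907 km/s.

Δv ≈ 5.907 km/s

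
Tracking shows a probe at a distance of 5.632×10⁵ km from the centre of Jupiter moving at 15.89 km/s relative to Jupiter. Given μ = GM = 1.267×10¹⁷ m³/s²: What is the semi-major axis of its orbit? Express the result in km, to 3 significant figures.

r = 5.632×10⁸ m.
Vis-viva rearranged: 1/a = 2/r − v²/μ = 3.551×10⁻⁹ − 1.993×10⁻⁹ = 1.558×10⁻⁹ m⁻¹.
a = 6.417×10⁸ m = 6.4172×10⁵ km.

a ≈ 6.42×10⁵ km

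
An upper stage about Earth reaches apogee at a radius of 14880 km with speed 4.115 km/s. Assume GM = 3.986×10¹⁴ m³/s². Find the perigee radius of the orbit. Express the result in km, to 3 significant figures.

r_a = 1.488×10⁷ m.
Specific energy ε = v²/2 − μ/r = -1.832×10⁷ J/kg, so a = −μ/(2ε) = 1.088×10⁷ m.
The apsides satisfy r_p + r_a = 2a, so the perigee radius is 2a − r_a = 6.876×10⁶ m = 6876.4 km.

perigee radius ≈ 6880 km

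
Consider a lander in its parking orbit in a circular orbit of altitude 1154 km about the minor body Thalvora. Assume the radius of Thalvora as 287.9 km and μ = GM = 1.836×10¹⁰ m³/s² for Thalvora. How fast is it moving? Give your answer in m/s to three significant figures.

v ≈ 113 m/s

r = 287.9 + 1154 = 1441.9 km = 1.4419×10⁶ m.
For a circular orbit v = √(μ/r) = √(1.836×10¹⁰ / 1.442×10⁶) = √(1.273×10⁴) = 112.8 m/s.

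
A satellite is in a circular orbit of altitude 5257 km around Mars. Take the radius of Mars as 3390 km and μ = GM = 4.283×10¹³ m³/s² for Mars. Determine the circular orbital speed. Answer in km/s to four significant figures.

v ≈ 2.226 km/s

r = 3390 + 5257 = 8647.0 km = 8.6470×10⁶ m.
For a circular orbit v = √(μ/r) = √(4.283×10¹³ / 8.647×10⁶) = √(4.953×10⁶) = 2226 m/s.
That is 2.226 km/s.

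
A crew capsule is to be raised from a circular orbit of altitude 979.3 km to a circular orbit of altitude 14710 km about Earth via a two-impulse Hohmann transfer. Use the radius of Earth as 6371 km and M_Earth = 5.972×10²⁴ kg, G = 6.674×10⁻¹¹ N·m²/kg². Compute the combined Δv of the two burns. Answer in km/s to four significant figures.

Δv_total ≈ 2.825 km/s

μ = GM = 6.674×10⁻¹¹ × 5.972×10²⁴ = 3.986×10¹⁴ m³/s².
r₁ = 6371 + 979.3 = 7350.3 km = 7.3503×10⁶ m.
r₂ = 6371 + 14710 = 21081 km = 2.1081×10⁷ m.
Transfer ellipse a_t = (r₁ + r₂)/2 = 1.422×10⁷ m.
At r₁: circular v_c1 = √(μ/r₁) = 7364 m/s; transfer-perigee v_p = √[μ(2/r₁ − 1/a_t)] = 8967 m/s.
Δv₁ = v_p − v_c1 = 1604 m/s.
At r₂: circular v_c2 = √(μ/r₂) = 4348 m/s; transfer-apogee v_a = √[μ(2/r₂ − 1/a_t)] = 3127 m/s.
Δv₂ = v_c2 − v_a = 1222 m/s.
Total Δv = Δv₁ + Δv₂ = 2825 m/s = 2.825 km/s.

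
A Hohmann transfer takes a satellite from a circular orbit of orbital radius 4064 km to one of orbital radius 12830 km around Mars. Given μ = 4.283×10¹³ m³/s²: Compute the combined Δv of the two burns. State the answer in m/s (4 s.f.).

Δv_total ≈ 1314 m/s

r₁ = 4064 km = 4.064×10⁶ m.
r₂ = 12830 km = 1.283×10⁷ m.
Transfer ellipse a_t = (r₁ + r₂)/2 = 8.447×10⁶ m.
At r₁: circular v_c1 = √(μ/r₁) = 3246 m/s; transfer-periapsis v_p = √[μ(2/r₁ − 1/a_t)] = 4001 m/s.
Δv₁ = v_p − v_c1 = 754.6 m/s.
At r₂: circular v_c2 = √(μ/r₂) = 1827 m/s; transfer-apoapsis v_a = √[μ(2/r₂ − 1/a_t)] = 1267 m/s.
Δv₂ = v_c2 − v_a = 559.8 m/s.
Total Δv = Δv₁ + Δv₂ = 1314 m/s.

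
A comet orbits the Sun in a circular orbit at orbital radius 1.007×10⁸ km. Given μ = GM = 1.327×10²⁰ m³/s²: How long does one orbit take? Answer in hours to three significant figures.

T ≈ 4840 hours

r = 1.007×10⁸ km = 1.007×10¹¹ m.
Kepler's third law: T = 2π√(r³/μ) = 2π√((1.007×10¹¹)³ / 1.327×10²⁰).
r³/μ = 7.695×10¹² s², so T = 2π × 2.774×10⁶ = 1.743×10⁷ s.
Converting: 1.743×10⁷ s ÷ 3600 = 4842 hours.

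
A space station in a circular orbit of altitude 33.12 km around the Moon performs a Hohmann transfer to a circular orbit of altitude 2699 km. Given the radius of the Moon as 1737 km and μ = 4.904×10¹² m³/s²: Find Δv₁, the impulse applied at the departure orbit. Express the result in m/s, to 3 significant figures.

Δv ≈ 326 m/s

r₁ = 1737 + 33.12 = 1770.1 km = 1.7701×10⁶ m.
r₂ = 1737 + 2699 = 4436.0 km = 4.4360×10⁶ m.
Transfer ellipse a_t = (r₁ + r₂)/2 = 3.103×10⁶ m.
At r₁: circular v_c1 = √(μ/r₁) = 1664 m/s; transfer-perilune v_p = √[μ(2/r₁ − 1/a_t)] = 1990 m/s.
Δv₁ = v_p − v_c1 = 325.6 m/s.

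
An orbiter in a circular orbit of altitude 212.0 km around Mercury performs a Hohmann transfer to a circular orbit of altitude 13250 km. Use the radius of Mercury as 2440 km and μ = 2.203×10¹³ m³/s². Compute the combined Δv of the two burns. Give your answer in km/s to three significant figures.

r₁ = 2440 + 212.0 = 2652.0 km = 2.6520×10⁶ m.
r₂ = 2440 + 13250 = 15690 km = 1.5690×10⁷ m.
Transfer ellipse a_t = (r₁ + r₂)/2 = 9.171×10⁶ m.
At r₁: circular v_c1 = √(μ/r₁) = 2882 m/s; transfer-periherm v_p = √[μ(2/r₁ − 1/a_t)] = 3770 m/s.
Δv₁ = v_p − v_c1 = 887.7 m/s.
At r₂: circular v_c2 = √(μ/r₂) = 1185 m/s; transfer-apoherm v_a = √[μ(2/r₂ − 1/a_t)] = 637.2 m/s.
Δv₂ = v_c2 − v_a = 547.7 m/s.
Total Δv = Δv₁ + Δv₂ = 1435 m/s = 1.435 km/s.

Δv_total ≈ 1.44 km/s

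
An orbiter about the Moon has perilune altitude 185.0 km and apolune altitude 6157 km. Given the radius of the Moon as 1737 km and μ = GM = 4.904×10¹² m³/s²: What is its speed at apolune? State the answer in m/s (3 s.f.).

r_p = 1737 + 185.0 = 1922.0 km = 1.9220×10⁶ m.
r_a = 1737 + 6157 = 7894.0 km = 7.8940×10⁶ m.
Semi-major axis a = (r_p + r_a)/2 = 4908.0 km = 4.908×10⁶ m.
Vis-viva: v² = μ(2/r − 1/a) = 4.904×10¹² × (2.534×10⁻⁷ − 2.037×10⁻⁷) = 2.433×10⁵ m²/s².
v = 493.2 m/s.

v ≈ 493 m/s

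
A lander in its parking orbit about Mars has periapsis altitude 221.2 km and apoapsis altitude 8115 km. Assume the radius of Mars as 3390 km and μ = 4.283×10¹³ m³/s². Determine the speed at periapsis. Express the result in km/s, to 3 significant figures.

r_p = 3390 + 221.2 = 3611.2 km = 3.6112×10⁶ m.
r_a = 3390 + 8115 = 11505 km = 1.1505×10⁷ m.
Semi-major axis a = (r_p + r_a)/2 = 7558.1 km = 7.558×10⁶ m.
Vis-viva: v² = μ(2/r − 1/a) = 4.283×10¹³ × (5.538×10⁻⁷ − 1.323×10⁻⁷) = 1.805×10⁷ m²/s².
v = 4249 m/s = 4.249 km/s.

v ≈ 4.25 km/s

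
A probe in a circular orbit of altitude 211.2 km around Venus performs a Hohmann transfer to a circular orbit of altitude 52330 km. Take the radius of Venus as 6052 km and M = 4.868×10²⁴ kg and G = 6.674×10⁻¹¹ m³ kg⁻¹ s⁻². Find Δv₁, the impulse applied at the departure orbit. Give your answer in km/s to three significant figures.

Δv ≈ 2.48 km/s

μ = GM = 6.674×10⁻¹¹ × 4.868×10²⁴ = 3.249×10¹⁴ m³/s².
r₁ = 6052 + 211.2 = 6263.2 km = 6.2632×10⁶ m.
r₂ = 6052 + 52330 = 58382 km = 5.8382×10⁷ m.
Transfer ellipse a_t = (r₁ + r₂)/2 = 3.232×10⁷ m.
At r₁: circular v_c1 = √(μ/r₁) = 7202 m/s; transfer-periapsis v_p = √[μ(2/r₁ − 1/a_t)] = 9680 m/s.
Δv₁ = v_p − v_c1 = 2477 m/s.
= 2.477 km/s.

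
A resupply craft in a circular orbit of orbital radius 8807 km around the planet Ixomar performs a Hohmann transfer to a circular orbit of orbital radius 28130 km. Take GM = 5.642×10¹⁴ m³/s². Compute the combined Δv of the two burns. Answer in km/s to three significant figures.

r₁ = 8807 km = 8.807×10⁶ m.
r₂ = 28130 km = 2.813×10⁷ m.
Transfer ellipse a_t = (r₁ + r₂)/2 = 1.847×10⁷ m.
At r₁: circular v_c1 = √(μ/r₁) = 8004 m/s; transfer-periapsis v_p = √[μ(2/r₁ − 1/a_t)] = 9878 m/s.
Δv₁ = v_p − v_c1 = 1874 m/s.
At r₂: circular v_c2 = √(μ/r₂) = 4478 m/s; transfer-apoapsis v_a = √[μ(2/r₂ − 1/a_t)] = 3093 m/s.
Δv₂ = v_c2 − v_a = 1386 m/s.
Total Δv = Δv₁ + Δv₂ = 3260 m/s = 3.260 km/s.

Δv_total ≈ 3.26 km/s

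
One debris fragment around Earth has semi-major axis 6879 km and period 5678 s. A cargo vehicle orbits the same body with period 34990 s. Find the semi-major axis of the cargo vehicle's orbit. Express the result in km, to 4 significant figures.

Kepler's third law: a³ ∝ T², so a₂ = a₁ (T₂/T₁)^(2/3).
T₂/T₁ = 6.162, (T₂/T₁)^(2/3) = 3.361.
a₂ = 6879 × 3.361 = 23120 km.

a₂ ≈ 23120 km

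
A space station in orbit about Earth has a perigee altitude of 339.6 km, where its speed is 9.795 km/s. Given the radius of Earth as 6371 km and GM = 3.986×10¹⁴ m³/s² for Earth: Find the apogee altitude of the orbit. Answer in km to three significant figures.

apogee altitude ≈ 21800 km

r_p = 6371 + 339.6 = 6710.6 km = 6.711×10⁶ m.
Specific energy ε = v²/2 − μ/r = -1.143×10⁷ J/kg, so a = −μ/(2ε) = 1.744×10⁷ m.
The apsides satisfy r_p + r_a = 2a, so the apogee radius is 2a − r_p = 2.817×10⁷ m = 28170 km.
Apogee altitude = 28170 − 6371 = 21799 km.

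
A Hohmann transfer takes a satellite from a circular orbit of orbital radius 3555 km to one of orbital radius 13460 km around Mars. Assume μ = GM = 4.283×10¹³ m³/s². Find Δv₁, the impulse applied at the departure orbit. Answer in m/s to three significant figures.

Δv ≈ 895 m/s

r₁ = 3555 km = 3.555×10⁶ m.
r₂ = 13460 km = 1.346×10⁷ m.
Transfer ellipse a_t = (r₁ + r₂)/2 = 8.508×10⁶ m.
At r₁: circular v_c1 = √(μ/r₁) = 3471 m/s; transfer-periapsis v_p = √[μ(2/r₁ − 1/a_t)] = 4366 m/s.
Δv₁ = v_p − v_c1 = 894.9 m/s.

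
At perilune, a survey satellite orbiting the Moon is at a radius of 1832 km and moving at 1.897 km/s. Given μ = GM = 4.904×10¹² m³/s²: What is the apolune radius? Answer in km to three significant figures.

apolune radius ≈ 3760 km

r_p = 1.832×10⁶ m.
Specific energy ε = v²/2 − μ/r = -8.776×10⁵ J/kg, so a = −μ/(2ε) = 2.794×10⁶ m.
The apsides satisfy r_p + r_a = 2a, so the apolune radius is 2a − r_p = 3.756×10⁶ m = 3756.3 km.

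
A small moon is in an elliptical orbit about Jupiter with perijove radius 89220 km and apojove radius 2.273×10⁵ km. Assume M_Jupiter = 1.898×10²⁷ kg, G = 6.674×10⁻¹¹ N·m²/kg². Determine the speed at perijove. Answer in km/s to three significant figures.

μ = GM = 6.674×10⁻¹¹ × 1.898×10²⁷ = 1.267×10¹⁷ m³/s².
Semi-major axis a = (r_p + r_a)/2 = 1.5826×10⁵ km = 1.583×10⁸ m.
Vis-viva: v² = μ(2/r − 1/a) = 1.267×10¹⁷ × (2.242×10⁻⁸ − 6.319×10⁻⁹) = 2.039×10⁹ m²/s².
v = 45160 m/s = 45.16 km/s.

v ≈ 45.2 km/s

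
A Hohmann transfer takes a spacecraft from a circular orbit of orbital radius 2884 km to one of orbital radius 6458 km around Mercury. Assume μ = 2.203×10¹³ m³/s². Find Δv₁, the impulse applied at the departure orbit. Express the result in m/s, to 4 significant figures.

r₁ = 2884 km = 2.884×10⁶ m.
r₂ = 6458 km = 6.458×10⁶ m.
Transfer ellipse a_t = (r₁ + r₂)/2 = 4.671×10⁶ m.
At r₁: circular v_c1 = √(μ/r₁) = 2764 m/s; transfer-periherm v_p = √[μ(2/r₁ − 1/a_t)] = 3250 m/s.
Δv₁ = v_p − v_c1 = 486.0 m/s.

Δv ≈ 486.0 m/s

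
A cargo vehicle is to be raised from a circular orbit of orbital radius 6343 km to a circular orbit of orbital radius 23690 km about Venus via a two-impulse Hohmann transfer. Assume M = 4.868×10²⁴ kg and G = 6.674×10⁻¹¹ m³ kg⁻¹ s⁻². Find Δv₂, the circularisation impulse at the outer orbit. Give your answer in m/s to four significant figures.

Δv ≈ 1296 m/s

μ = GM = 6.674×10⁻¹¹ × 4.868×10²⁴ = 3.249×10¹⁴ m³/s².
r₁ = 6343 km = 6.343×10⁶ m.
r₂ = 23690 km = 2.369×10⁷ m.
Transfer ellipse a_t = (r₁ + r₂)/2 = 1.502×10⁷ m.
At r₁: circular v_c1 = √(μ/r₁) = 7157 m/s; transfer-periapsis v_p = √[μ(2/r₁ − 1/a_t)] = 8989 m/s.
At r₂: circular v_c2 = √(μ/r₂) = 3703 m/s; transfer-apoapsis v_a = √[μ(2/r₂ − 1/a_t)] = 2407 m/s.
Δv₂ = v_c2 − v_a = 1296 m/s.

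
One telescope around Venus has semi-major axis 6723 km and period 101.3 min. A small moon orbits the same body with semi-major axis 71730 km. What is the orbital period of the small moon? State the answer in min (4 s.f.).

T₂ ≈ 3530 min

Kepler's third law: T² ∝ a³, so T₂ = T₁ (a₂/a₁)^(3/2).
a₂/a₁ = 10.67, (a₂/a₁)^(3/2) = 34.85.
T₂ = 101.3 × 34.85 = 3530 min.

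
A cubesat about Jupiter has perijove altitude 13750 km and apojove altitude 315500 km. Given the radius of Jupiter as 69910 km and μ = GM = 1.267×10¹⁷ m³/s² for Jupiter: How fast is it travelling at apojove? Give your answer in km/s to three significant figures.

v ≈ 10.8 km/s

r_p = 69910 + 13750 = 83660 km = 8.3660×10⁷ m.
r_a = 69910 + 315500 = 385410 km = 3.8541×10⁸ m.
Semi-major axis a = (r_p + r_a)/2 = 2.3454×10⁵ km = 2.345×10⁸ m.
Vis-viva: v² = μ(2/r − 1/a) = 1.267×10¹⁷ × (5.189×10⁻⁹ − 4.264×10⁻⁹) = 1.173×10⁸ m²/s².
v = 10830 m/s = 10.83 km/s.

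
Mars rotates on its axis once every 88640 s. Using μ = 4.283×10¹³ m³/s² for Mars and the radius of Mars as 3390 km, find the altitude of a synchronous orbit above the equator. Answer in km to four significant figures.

A synchronous orbit has period T, so by Kepler's third law a = (μT²/4π²)^(1/3).
μT²/4π² = 4.283×10¹³ × (8.864×10⁴)² / 39.48 = 8.524×10²¹ m³.
a = 2.043×10⁷ m = 20428 km.
Altitude h = a − R = 20428 − 3390 = 17038 km.

h_sync ≈ 17040 km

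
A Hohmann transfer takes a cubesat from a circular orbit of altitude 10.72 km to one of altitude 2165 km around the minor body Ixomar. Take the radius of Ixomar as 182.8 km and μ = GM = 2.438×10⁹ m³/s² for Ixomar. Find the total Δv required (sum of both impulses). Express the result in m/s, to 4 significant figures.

Δv_total ≈ 59.98 m/s

r₁ = 182.8 + 10.72 = 193.52 km = 1.9352×10⁵ m.
r₂ = 182.8 + 2165 = 2347.8 km = 2.3478×10⁶ m.
Transfer ellipse a_t = (r₁ + r₂)/2 = 1.271×10⁶ m.
At r₁: circular v_c1 = √(μ/r₁) = 112.2 m/s; transfer-periapsis v_p = √[μ(2/r₁ − 1/a_t)] = 152.6 m/s.
Δv₁ = v_p − v_c1 = 40.33 m/s.
At r₂: circular v_c2 = √(μ/r₂) = 32.22 m/s; transfer-apoapsis v_a = √[μ(2/r₂ − 1/a_t)] = 12.58 m/s.
Δv₂ = v_c2 − v_a = 19.65 m/s.
Total Δv = Δv₁ + Δv₂ = 59.98 m/s.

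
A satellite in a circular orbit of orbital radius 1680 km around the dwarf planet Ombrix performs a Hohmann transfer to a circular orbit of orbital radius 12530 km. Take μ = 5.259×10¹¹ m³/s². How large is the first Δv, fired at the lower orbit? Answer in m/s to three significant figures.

r₁ = 1680 km = 1.680×10⁶ m.
r₂ = 12530 km = 1.253×10⁷ m.
Transfer ellipse a_t = (r₁ + r₂)/2 = 7.105×10⁶ m.
At r₁: circular v_c1 = √(μ/r₁) = 559.5 m/s; transfer-periapsis v_p = √[μ(2/r₁ − 1/a_t)] = 743.0 m/s.
Δv₁ = v_p − v_c1 = 183.5 m/s.

Δv ≈ 184 m/s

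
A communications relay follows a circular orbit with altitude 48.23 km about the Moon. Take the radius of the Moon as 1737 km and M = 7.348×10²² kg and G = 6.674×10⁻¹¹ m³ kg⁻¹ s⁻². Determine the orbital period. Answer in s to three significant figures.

T ≈ 6770 s

μ = GM = 6.674×10⁻¹¹ × 7.348×10²² = 4.904×10¹² m³/s².
r = 1737 + 48.23 = 1785.2 km = 1.7852×10⁶ m.
Kepler's third law: T = 2π√(r³/μ) = 2π√((1.785×10⁶)³ / 4.904×10¹²).
r³/μ = 1.160×10⁶ s², so T = 2π × 1.077×10³ = 6.768×10³ s.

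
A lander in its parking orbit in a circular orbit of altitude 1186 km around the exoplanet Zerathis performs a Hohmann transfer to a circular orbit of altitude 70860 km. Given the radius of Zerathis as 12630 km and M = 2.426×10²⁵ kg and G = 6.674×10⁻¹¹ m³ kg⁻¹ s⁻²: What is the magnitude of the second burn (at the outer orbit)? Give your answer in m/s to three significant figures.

Δv ≈ 2060 m/s

μ = GM = 6.674×10⁻¹¹ × 2.426×10²⁵ = 1.619×10¹⁵ m³/s².
r₁ = 12630 + 1186 = 13816 km = 1.3816×10⁷ m.
r₂ = 12630 + 70860 = 83490 km = 8.3490×10⁷ m.
Transfer ellipse a_t = (r₁ + r₂)/2 = 4.865×10⁷ m.
At r₁: circular v_c1 = √(μ/r₁) = 10830 m/s; transfer-periapsis v_p = √[μ(2/r₁ − 1/a_t)] = 14180 m/s.
At r₂: circular v_c2 = √(μ/r₂) = 4404 m/s; transfer-apoapsis v_a = √[μ(2/r₂ − 1/a_t)] = 2347 m/s.
Δv₂ = v_c2 − v_a = 2057 m/s.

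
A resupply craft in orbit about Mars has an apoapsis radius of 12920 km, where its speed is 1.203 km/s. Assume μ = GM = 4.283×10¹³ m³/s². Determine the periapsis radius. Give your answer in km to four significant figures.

r_a = 1.292×10⁷ m.
Specific energy ε = v²/2 − μ/r = -2.591×10⁶ J/kg, so a = −μ/(2ε) = 8.264×10⁶ m.
The apsides satisfy r_p + r_a = 2a, so the periapsis radius is 2a − r_a = 3.608×10⁶ m = 3607.7 km.

periapsis radius ≈ 3608 km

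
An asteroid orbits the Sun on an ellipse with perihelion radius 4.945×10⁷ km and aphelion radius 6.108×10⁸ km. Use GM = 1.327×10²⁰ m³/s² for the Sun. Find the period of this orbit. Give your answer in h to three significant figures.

Semi-major axis a = (r_p + r_a)/2 = (4.9450×10⁷ + 6.1080×10⁸)/2 = 3.3012×10⁸ km = 3.301×10¹¹ m.
By Kepler's third law T = 2π√(a³/μ) = 2π × 1.647×10⁷ = 1.035×10⁸ s.
= 28740 h.

T ≈ 28700 h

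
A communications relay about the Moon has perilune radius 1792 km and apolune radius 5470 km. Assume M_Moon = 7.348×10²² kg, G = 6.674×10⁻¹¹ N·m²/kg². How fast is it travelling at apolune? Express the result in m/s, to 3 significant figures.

v ≈ 665 m/s

μ = GM = 6.674×10⁻¹¹ × 7.348×10²² = 4.904×10¹² m³/s².
Semi-major axis a = (r_p + r_a)/2 = 3631.0 km = 3.631×10⁶ m.
Vis-viva: v² = μ(2/r − 1/a) = 4.904×10¹² × (3.656×10⁻⁷ − 2.754×10⁻⁷) = 4.425×10⁵ m²/s².
v = 665.2 m/s.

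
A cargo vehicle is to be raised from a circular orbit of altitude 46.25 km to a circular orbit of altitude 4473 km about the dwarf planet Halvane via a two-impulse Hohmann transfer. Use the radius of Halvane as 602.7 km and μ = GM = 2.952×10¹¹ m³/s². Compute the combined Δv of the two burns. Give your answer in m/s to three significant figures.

r₁ = 602.7 + 46.25 = 648.95 km = 6.4895×10⁵ m.
r₂ = 602.7 + 4473 = 5075.7 km = 5.0757×10⁶ m.
Transfer ellipse a_t = (r₁ + r₂)/2 = 2.862×10⁶ m.
At r₁: circular v_c1 = √(μ/r₁) = 674.5 m/s; transfer-periapsis v_p = √[μ(2/r₁ − 1/a_t)] = 898.1 m/s.
Δv₁ = v_p − v_c1 = 223.7 m/s.
At r₂: circular v_c2 = √(μ/r₂) = 241.2 m/s; transfer-apoapsis v_a = √[μ(2/r₂ − 1/a_t)] = 114.8 m/s.
Δv₂ = v_c2 − v_a = 126.3 m/s.
Total Δv = Δv₁ + Δv₂ = 350.0 m/s.

Δv_total ≈ 350 m/s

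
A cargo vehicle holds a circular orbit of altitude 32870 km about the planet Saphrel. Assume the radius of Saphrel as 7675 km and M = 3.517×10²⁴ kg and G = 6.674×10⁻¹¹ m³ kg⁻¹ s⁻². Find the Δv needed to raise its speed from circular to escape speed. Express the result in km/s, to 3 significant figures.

Δv ≈ 0.997 km/s

μ = GM = 6.674×10⁻¹¹ × 3.517×10²⁴ = 2.347×10¹⁴ m³/s².
r = 7675 + 32870 = 40545 km = 4.0545×10⁷ m.
Circular speed v_c = √(μ/r) = 2406 m/s.
Escape speed v_esc = √(2μ/r) = √2 × v_c = 3403 m/s.
Δv = v_esc − v_c = 996.6 m/s = 0.9966 km/s.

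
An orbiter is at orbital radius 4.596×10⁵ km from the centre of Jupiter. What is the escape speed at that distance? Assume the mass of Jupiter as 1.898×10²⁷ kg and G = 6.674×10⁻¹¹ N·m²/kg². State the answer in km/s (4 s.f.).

μ = GM = 6.674×10⁻¹¹ × 1.898×10²⁷ = 1.267×10¹⁷ m³/s².
r = 4.596×10⁵ km = 4.596×10⁸ m.
Escape speed v_esc = √(2μ/r) = √(2 × 1.267×10¹⁷ / 4.596×10⁸) = √(5.512×10⁸) = 23480 m/s.
= 23.48 km/s.

v_esc ≈ 23.48 km/s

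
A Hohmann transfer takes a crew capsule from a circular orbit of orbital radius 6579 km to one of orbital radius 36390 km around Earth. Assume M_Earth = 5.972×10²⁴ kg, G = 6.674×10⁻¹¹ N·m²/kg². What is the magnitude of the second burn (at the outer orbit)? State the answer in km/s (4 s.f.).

Δv ≈ 1.478 km/s

μ = GM = 6.674×10⁻¹¹ × 5.972×10²⁴ = 3.986×10¹⁴ m³/s².
r₁ = 6579 km = 6.579×10⁶ m.
r₂ = 36390 km = 3.639×10⁷ m.
Transfer ellipse a_t = (r₁ + r₂)/2 = 2.148×10⁷ m.
At r₁: circular v_c1 = √(μ/r₁) = 7783 m/s; transfer-perigee v_p = √[μ(2/r₁ − 1/a_t)] = 10130 m/s.
At r₂: circular v_c2 = √(μ/r₂) = 3309 m/s; transfer-apogee v_a = √[μ(2/r₂ − 1/a_t)] = 1831 m/s.
Δv₂ = v_c2 − v_a = 1478 m/s.
= 1.478 km/s.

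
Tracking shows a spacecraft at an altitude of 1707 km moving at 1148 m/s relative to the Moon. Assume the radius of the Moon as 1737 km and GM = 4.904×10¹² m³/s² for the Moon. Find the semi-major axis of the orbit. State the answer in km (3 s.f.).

a ≈ 3210 km

r = 1737 + 1707 = 3444.0 km = 3.444×10⁶ m.
Specific orbital energy ε = v²/2 − μ/r = (1148)²/2 − 4.904×10¹²/3.444×10⁶ = -7.650×10⁵ J/kg.
Since ε = −μ/(2a), a = −μ/(2ε) = 3.205×10⁶ m = 3205.3 km.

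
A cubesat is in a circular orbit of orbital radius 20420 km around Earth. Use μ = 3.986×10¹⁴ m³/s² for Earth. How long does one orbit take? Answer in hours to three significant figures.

T ≈ 8.07 hours

r = 20420 km = 2.042×10⁷ m.
Kepler's third law: T = 2π√(r³/μ) = 2π√((2.042×10⁷)³ / 3.986×10¹⁴).
r³/μ = 2.136×10⁷ s², so T = 2π × 4.622×10³ = 2.904×10⁴ s.
Converting: 2.904×10⁴ s ÷ 3600 = 8.067 hours.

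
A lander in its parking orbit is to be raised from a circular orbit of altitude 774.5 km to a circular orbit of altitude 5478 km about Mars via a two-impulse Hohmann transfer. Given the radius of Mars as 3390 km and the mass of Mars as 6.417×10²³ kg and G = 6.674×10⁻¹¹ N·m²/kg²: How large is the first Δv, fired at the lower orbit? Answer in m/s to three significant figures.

Δv ≈ 534 m/s

μ = GM = 6.674×10⁻¹¹ × 6.417×10²³ = 4.283×10¹³ m³/s².
r₁ = 3390 + 774.5 = 4164.5 km = 4.1645×10⁶ m.
r₂ = 3390 + 5478 = 8868.0 km = 8.8680×10⁶ m.
Transfer ellipse a_t = (r₁ + r₂)/2 = 6.516×10⁶ m.
At r₁: circular v_c1 = √(μ/r₁) = 3207 m/s; transfer-periapsis v_p = √[μ(2/r₁ − 1/a_t)] = 3741 m/s.
Δv₁ = v_p − v_c1 = 534.2 m/s.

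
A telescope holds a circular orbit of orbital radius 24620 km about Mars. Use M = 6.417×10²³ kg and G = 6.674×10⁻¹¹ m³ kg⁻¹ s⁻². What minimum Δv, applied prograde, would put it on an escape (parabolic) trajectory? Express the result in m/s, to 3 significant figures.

Δv ≈ 546 m/s

μ = GM = 6.674×10⁻¹¹ × 6.417×10²³ = 4.283×10¹³ m³/s².
r = 24620 km = 2.462×10⁷ m.
Circular speed v_c = √(μ/r) = 1319 m/s.
Escape speed v_esc = √(2μ/r) = √2 × v_c = 1865 m/s.
Δv = v_esc − v_c = 546.3 m/s.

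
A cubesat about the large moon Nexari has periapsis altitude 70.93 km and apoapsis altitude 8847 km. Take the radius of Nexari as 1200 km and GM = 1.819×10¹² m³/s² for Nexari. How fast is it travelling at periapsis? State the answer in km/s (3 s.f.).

v ≈ 1.59 km/s

r_p = 1200 + 70.93 = 1270.9 km = 1.2709×10⁶ m.
r_a = 1200 + 8847 = 10047 km = 1.0047×10⁷ m.
Semi-major axis a = (r_p + r_a)/2 = 5659.0 km = 5.659×10⁶ m.
Vis-viva: v² = μ(2/r − 1/a) = 1.819×10¹² × (1.574×10⁻⁶ − 1.767×10⁻⁷) = 2.541×10⁶ m²/s².
v = 1594 m/s = 1.594 km/s.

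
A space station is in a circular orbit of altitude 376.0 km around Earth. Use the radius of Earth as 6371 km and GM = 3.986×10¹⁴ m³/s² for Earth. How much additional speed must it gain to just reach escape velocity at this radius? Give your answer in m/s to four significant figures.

Δv ≈ 3184 m/s

r = 6371 + 376.0 = 6747.0 km = 6.7470×10⁶ m.
Circular speed v_c = √(μ/r) = 7686 m/s.
Escape speed v_esc = √(2μ/r) = √2 × v_c = 10870 m/s.
Δv = v_esc − v_c = 3184 m/s.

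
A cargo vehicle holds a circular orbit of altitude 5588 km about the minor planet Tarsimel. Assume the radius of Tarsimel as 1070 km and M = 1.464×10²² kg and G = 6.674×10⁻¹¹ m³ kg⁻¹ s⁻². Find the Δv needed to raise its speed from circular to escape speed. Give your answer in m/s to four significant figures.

μ = GM = 6.674×10⁻¹¹ × 1.464×10²² = 9.771×10¹¹ m³/s².
r = 1070 + 5588 = 6658.0 km = 6.6580×10⁶ m.
Circular speed v_c = √(μ/r) = 383.1 m/s.
Escape speed v_esc = √(2μ/r) = √2 × v_c = 541.8 m/s.
Δv = v_esc − v_c = 158.7 m/s.

Δv ≈ 158.7 m/s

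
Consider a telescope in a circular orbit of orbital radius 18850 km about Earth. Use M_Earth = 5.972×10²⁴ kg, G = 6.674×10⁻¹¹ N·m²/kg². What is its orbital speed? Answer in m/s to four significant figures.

μ = GM = 6.674×10⁻¹¹ × 5.972×10²⁴ = 3.986×10¹⁴ m³/s².
r = 18850 km = 1.885×10⁷ m.
For a circular orbit v = √(μ/r) = √(3.986×10¹⁴ / 1.885×10⁷) = √(2.114×10⁷) = 4598 m/s.

v ≈ 4598 m/s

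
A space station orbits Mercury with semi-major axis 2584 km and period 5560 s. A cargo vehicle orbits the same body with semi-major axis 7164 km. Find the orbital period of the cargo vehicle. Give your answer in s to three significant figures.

Kepler's third law: T² ∝ a³, so T₂ = T₁ (a₂/a₁)^(3/2).
a₂/a₁ = 2.772, (a₂/a₁)^(3/2) = 4.616.
T₂ = 5560 × 4.616 = 25670 s.

T₂ ≈ 25700 s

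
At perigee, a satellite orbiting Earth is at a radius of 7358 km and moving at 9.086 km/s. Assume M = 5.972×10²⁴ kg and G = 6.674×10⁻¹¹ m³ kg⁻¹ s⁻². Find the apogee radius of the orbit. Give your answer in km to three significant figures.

apogee radius ≈ 23600 km

μ = GM = 6.674×10⁻¹¹ × 5.972×10²⁴ = 3.986×10¹⁴ m³/s².
r_p = 7.358×10⁶ m.
Specific energy ε = v²/2 − μ/r = -1.289×10⁷ J/kg, so a = −μ/(2ε) = 1.546×10⁷ m.
The apsides satisfy r_p + r_a = 2a, so the apogee radius is 2a − r_p = 2.356×10⁷ m = 23561 km.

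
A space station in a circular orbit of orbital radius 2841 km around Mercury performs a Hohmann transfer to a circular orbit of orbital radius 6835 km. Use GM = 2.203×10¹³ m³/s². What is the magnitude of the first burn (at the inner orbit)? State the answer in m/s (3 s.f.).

r₁ = 2841 km = 2.841×10⁶ m.
r₂ = 6835 km = 6.835×10⁶ m.
Transfer ellipse a_t = (r₁ + r₂)/2 = 4.838×10⁶ m.
At r₁: circular v_c1 = √(μ/r₁) = 2785 m/s; transfer-periherm v_p = √[μ(2/r₁ − 1/a_t)] = 3310 m/s.
Δv₁ = v_p − v_c1 = 525.2 m/s.

Δv ≈ 525 m/s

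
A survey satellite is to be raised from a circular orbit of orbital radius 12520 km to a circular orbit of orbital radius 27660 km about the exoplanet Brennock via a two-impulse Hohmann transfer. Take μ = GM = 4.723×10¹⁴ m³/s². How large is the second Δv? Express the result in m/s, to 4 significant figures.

r₁ = 12520 km = 1.252×10⁷ m.
r₂ = 27660 km = 2.766×10⁷ m.
Transfer ellipse a_t = (r₁ + r₂)/2 = 2.009×10⁷ m.
At r₁: circular v_c1 = √(μ/r₁) = 6142 m/s; transfer-periapsis v_p = √[μ(2/r₁ − 1/a_t)] = 7207 m/s.
At r₂: circular v_c2 = √(μ/r₂) = 4132 m/s; transfer-apoapsis v_a = √[μ(2/r₂ − 1/a_t)] = 3262 m/s.
Δv₂ = v_c2 − v_a = 870.1 m/s.

Δv ≈ 870.1 m/s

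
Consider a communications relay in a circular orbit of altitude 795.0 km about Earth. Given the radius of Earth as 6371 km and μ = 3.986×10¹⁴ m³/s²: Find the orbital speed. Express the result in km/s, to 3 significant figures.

r = 6371 + 795.0 = 7166.0 km = 7.1660×10⁶ m.
For a circular orbit v = √(μ/r) = √(3.986×10¹⁴ / 7.166×10⁶) = √(5.562×10⁷) = 7458 m/s.
That is 7.458 km/s.

v ≈ 7.46 km/s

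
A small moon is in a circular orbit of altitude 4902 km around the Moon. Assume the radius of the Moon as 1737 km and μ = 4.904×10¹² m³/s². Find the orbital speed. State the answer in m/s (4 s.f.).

r = 1737 + 4902 = 6639.0 km = 6.6390×10⁶ m.
For a circular orbit v = √(μ/r) = √(4.904×10¹² / 6.639×10⁶) = √(7.387×10⁵) = 859.5 m/s.

v ≈ 859.5 m/s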